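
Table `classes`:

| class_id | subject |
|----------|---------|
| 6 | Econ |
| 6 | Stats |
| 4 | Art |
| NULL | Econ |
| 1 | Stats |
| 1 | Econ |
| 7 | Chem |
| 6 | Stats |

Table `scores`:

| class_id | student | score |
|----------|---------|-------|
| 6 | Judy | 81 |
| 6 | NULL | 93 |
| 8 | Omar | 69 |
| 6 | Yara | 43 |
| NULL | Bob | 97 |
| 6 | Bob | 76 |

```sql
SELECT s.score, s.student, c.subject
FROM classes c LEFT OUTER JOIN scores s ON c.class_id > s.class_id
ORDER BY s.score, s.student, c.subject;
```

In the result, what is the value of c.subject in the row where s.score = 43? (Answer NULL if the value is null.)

LEFT JOIN keeps every row from `classes`; unmatched rows get NULL for `scores`'s columns.
Matching on c.class_id > s.class_id. A NULL in a compared column never satisfies the condition.
- c (class_id=6) has no partner → padded with NULL.
- c (class_id=6) has no partner → padded with NULL.
- c (class_id=4) has no partner → padded with NULL.
- c (class_id=NULL) has no partner → padded with NULL.
- c (class_id=1) has no partner → padded with NULL.
- c (class_id=1) has no partner → padded with NULL.
- c (class_id=7) pairs with 4 row(s) of s.
- c (class_id=6) has no partner → padded with NULL.

Chem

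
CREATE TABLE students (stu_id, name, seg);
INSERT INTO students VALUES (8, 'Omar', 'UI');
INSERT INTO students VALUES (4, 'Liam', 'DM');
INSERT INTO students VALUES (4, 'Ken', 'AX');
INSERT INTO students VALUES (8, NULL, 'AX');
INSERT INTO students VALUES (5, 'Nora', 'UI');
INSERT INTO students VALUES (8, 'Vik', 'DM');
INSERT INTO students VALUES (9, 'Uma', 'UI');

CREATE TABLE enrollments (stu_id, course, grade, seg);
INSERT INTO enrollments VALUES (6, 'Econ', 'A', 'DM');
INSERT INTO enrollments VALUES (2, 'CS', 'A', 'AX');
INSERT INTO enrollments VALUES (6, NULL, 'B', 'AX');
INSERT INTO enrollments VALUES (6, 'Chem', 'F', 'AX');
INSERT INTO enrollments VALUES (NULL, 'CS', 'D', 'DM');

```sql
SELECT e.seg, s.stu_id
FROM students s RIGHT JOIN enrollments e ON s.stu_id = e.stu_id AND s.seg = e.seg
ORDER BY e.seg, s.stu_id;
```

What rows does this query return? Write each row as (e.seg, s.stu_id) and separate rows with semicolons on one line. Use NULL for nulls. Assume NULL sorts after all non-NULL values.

RIGHT JOIN keeps every row from `enrollments`; unmatched rows get NULL for `students`'s columns.
Matching on s.stu_id = e.stu_id AND s.seg = e.seg. A NULL in a compared column never satisfies the condition.
- s row (stu_id=8, seg=UI): no match.
- s row (stu_id=4, seg=DM): no match.
- s row (stu_id=4, seg=AX): no match.
- s row (stu_id=8, seg=AX): no match.
- s row (stu_id=5, seg=UI): no match.
- s row (stu_id=8, seg=DM): no match.
- s row (stu_id=9, seg=UI): no match.
- 5 e row(s) had no s match → kept, s columns NULL.
After projecting and ordering:
e.seg | s.stu_id
AX | NULL
AX | NULL
AX | NULL
DM | NULL
DM | NULL

(AX, NULL); (AX, NULL); (AX, NULL); (DM, NULL); (DM, NULL)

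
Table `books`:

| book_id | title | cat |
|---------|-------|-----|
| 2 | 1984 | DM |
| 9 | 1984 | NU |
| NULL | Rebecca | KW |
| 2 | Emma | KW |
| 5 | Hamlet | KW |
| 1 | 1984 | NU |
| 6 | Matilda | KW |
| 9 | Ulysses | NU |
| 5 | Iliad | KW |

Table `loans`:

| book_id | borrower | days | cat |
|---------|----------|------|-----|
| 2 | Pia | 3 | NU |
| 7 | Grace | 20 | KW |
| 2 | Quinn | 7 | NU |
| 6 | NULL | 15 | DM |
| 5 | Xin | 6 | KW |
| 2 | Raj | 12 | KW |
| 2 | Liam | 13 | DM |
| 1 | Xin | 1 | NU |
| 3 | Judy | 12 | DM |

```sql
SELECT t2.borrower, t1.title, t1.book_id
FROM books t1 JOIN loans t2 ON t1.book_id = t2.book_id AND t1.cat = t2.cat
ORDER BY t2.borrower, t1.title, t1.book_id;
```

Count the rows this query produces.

INNER JOIN keeps only pairs where the ON condition holds.
Matching on t1.book_id = t2.book_id AND t1.cat = t2.cat. A NULL in a compared column never satisfies the condition.
- t1 (book_id=2, cat=DM) pairs with 1 row(s) of t2.
- t1 (book_id=9, cat=NU) has no partner → excluded.
- t1 (book_id=NULL, cat=KW) has no partner → excluded.
- t1 (book_id=2, cat=KW) pairs with 1 row(s) of t2.
- t1 (book_id=5, cat=KW) pairs with 1 row(s) of t2.
- t1 (book_id=1, cat=NU) pairs with 1 row(s) of t2.
- t1 (book_id=6, cat=KW) has no partner → excluded.
- t1 (book_id=9, cat=NU) has no partner → excluded.
- t1 (book_id=5, cat=KW) pairs with 1 row(s) of t2.
Total: 5 rows.

5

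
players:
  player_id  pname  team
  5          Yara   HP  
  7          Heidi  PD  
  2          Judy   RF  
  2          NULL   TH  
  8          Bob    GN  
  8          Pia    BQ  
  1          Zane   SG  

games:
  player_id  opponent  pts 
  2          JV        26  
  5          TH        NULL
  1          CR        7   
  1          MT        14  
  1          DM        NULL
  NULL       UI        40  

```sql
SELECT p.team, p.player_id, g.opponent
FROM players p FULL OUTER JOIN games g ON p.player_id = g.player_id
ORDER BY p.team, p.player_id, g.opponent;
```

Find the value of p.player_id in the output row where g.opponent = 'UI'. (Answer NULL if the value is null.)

NULL

FULL OUTER JOIN keeps every row from both sides; unmatched rows get NULL for the other side's columns.
Matching on p.player_id = g.player_id. A NULL in a compared column never satisfies the condition.
Matched pairs: 6; unmatched p rows kept: 3; unmatched g rows kept: 1.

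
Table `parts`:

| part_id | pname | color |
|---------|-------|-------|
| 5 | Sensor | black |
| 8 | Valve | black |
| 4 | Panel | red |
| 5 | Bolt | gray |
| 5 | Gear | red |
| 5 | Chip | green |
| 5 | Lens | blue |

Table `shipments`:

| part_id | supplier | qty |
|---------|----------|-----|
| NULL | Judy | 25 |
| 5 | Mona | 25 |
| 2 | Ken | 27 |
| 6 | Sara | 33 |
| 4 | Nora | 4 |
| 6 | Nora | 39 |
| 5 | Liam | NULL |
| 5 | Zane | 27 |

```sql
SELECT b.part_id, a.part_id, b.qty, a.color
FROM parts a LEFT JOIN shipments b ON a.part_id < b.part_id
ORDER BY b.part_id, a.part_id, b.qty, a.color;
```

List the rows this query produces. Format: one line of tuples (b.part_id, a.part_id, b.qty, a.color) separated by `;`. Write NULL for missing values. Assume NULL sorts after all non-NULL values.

(5, 4, 25, red); (5, 4, 27, red); (5, 4, NULL, red); (6, 4, 33, red); (6, 4, 39, red); (6, 5, 33, black); (6, 5, 33, blue); (6, 5, 33, gray); (6, 5, 33, green); (6, 5, 33, red); (6, 5, 39, black); (6, 5, 39, blue); (6, 5, 39, gray); (6, 5, 39, green); (6, 5, 39, red); (NULL, 8, NULL, black)

LEFT JOIN keeps every row from `parts`; unmatched rows get NULL for `shipments`'s columns.
Matching on a.part_id < b.part_id. A NULL in a compared column never satisfies the condition.
Matched pairs: 15; unmatched a rows kept: 1.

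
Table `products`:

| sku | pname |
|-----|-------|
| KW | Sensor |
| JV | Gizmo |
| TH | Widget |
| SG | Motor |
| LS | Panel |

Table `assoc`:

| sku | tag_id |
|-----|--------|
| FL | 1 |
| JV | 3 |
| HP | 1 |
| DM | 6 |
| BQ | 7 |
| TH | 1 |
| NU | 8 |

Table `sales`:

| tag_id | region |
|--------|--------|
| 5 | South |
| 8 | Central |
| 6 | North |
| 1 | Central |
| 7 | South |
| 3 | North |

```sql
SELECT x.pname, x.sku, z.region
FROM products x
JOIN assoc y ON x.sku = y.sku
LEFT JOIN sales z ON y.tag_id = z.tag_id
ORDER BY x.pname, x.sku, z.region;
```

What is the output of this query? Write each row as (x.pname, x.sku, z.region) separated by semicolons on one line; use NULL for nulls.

(Gizmo, JV, North); (Widget, TH, Central)

Joins associate left-to-right: products INNER JOIN assoc on sku gives 2 intermediate row(s).
Then LEFT JOIN `sales z` on tag_id: each of those 2 rows is kept; rows whose y.tag_id has no match in z get NULL for z's columns.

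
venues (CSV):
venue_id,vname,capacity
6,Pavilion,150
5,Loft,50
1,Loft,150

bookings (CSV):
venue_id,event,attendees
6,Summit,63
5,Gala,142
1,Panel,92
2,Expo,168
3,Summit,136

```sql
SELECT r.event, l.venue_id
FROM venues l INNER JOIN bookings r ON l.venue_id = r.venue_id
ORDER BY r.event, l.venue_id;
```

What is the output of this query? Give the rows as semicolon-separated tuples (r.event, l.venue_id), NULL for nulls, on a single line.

(Gala, 5); (Panel, 1); (Summit, 6)

INNER JOIN keeps only pairs where the ON condition holds.
Matching on l.venue_id = r.venue_id.
- l (venue_id=6) pairs with 1 row(s) of r.
- l (venue_id=5) pairs with 1 row(s) of r.
- l (venue_id=1) pairs with 1 row(s) of r.
After projecting and ordering:
r.event | l.venue_id
Gala | 5
Panel | 1
Summit | 6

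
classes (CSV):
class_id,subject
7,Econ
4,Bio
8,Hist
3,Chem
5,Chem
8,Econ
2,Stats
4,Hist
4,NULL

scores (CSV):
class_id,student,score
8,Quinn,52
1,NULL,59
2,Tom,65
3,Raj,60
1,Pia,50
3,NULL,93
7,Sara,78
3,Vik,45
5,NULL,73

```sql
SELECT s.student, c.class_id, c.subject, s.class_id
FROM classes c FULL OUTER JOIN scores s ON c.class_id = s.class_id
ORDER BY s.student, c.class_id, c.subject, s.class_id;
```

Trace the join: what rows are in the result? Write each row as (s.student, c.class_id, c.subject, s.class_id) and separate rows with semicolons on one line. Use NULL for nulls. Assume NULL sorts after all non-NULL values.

(Pia, NULL, NULL, 1); (Quinn, 8, Econ, 8); (Quinn, 8, Hist, 8); (Raj, 3, Chem, 3); (Sara, 7, Econ, 7); (Tom, 2, Stats, 2); (Vik, 3, Chem, 3); (NULL, 3, Chem, 3); (NULL, 4, Bio, NULL); (NULL, 4, Hist, NULL); (NULL, 4, NULL, NULL); (NULL, 5, Chem, 5); (NULL, NULL, NULL, 1)

FULL OUTER JOIN keeps every row from both sides; unmatched rows get NULL for the other side's columns.
Matching on c.class_id = s.class_id.
- c[0] class_id=7 → 1 match(es) in s → 1 row(s).
- c[1] class_id=4 → no match; kept with NULLs on the s side.
- c[2] class_id=8 → 1 match(es) in s → 1 row(s).
- c[3] class_id=3 → 3 match(es) in s → 3 row(s).
- c[4] class_id=5 → 1 match(es) in s → 1 row(s).
- c[5] class_id=8 → 1 match(es) in s → 1 row(s).
- c[6] class_id=2 → 1 match(es) in s → 1 row(s).
- c[7] class_id=4 → no match; kept with NULLs on the s side.
- c[8] class_id=4 → no match; kept with NULLs on the s side.
- 2 row(s) from s found no c partner → padded with NULL.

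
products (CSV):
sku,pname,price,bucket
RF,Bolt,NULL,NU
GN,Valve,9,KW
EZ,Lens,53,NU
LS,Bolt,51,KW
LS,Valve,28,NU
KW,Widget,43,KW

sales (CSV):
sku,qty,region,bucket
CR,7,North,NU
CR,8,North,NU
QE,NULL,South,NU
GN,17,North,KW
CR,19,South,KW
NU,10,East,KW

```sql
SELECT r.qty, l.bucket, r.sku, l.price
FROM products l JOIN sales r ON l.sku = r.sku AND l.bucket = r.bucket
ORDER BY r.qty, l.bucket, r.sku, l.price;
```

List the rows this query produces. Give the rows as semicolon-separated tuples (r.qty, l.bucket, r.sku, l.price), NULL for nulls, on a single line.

INNER JOIN keeps only pairs where the ON condition holds.
Matching on l.sku = r.sku AND l.bucket = r.bucket.
- sku=RF, bucket=NU: no matching r row, dropped.
- sku=GN, bucket=KW: 1 matching r row(s), so 1 row(s) emitted.
- sku=EZ, bucket=NU: no matching r row, dropped.
- sku=LS, bucket=KW: no matching r row, dropped.
- sku=LS, bucket=NU: no matching r row, dropped.
- sku=KW, bucket=KW: no matching r row, dropped.
After projecting and ordering:
r.qty | l.bucket | r.sku | l.price
17 | KW | GN | 9

(17, KW, GN, 9)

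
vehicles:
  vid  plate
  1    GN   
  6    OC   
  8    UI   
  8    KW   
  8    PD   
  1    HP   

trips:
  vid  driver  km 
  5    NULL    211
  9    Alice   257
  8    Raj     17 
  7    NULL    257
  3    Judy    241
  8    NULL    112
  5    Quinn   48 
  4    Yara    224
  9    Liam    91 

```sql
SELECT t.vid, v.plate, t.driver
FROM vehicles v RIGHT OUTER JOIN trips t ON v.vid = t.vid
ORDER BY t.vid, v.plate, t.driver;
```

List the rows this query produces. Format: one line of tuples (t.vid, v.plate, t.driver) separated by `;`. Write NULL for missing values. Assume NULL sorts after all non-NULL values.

(3, NULL, Judy); (4, NULL, Yara); (5, NULL, Quinn); (5, NULL, NULL); (7, NULL, NULL); (8, KW, Raj); (8, KW, NULL); (8, PD, Raj); (8, PD, NULL); (8, UI, Raj); (8, UI, NULL); (9, NULL, Alice); (9, NULL, Liam)

RIGHT JOIN keeps every row from `trips`; unmatched rows get NULL for `vehicles`'s columns.
Matching on v.vid = t.vid.
Matched pairs: 6; unmatched t rows kept: 7.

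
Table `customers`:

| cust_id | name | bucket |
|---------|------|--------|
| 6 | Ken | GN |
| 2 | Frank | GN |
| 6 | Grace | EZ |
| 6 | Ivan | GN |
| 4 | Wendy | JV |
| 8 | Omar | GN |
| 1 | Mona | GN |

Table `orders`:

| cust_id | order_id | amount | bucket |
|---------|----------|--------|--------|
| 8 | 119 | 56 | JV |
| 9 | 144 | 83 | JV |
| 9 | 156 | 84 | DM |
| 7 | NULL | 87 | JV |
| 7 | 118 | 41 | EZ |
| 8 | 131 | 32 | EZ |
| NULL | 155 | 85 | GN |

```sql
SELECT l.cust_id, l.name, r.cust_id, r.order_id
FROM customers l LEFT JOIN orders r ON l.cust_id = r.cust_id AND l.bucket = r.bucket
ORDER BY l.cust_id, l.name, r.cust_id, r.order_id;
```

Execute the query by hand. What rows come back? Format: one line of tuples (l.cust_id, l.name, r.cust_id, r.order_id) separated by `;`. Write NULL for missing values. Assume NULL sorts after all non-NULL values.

(1, Mona, NULL, NULL); (2, Frank, NULL, NULL); (4, Wendy, NULL, NULL); (6, Grace, NULL, NULL); (6, Ivan, NULL, NULL); (6, Ken, NULL, NULL); (8, Omar, NULL, NULL)

LEFT JOIN keeps every row from `customers`; unmatched rows get NULL for `orders`'s columns.
Matching on l.cust_id = r.cust_id AND l.bucket = r.bucket. A NULL in a compared column never satisfies the condition.
- l (cust_id=6, bucket=GN) has no partner → padded with NULL.
- l (cust_id=2, bucket=GN) has no partner → padded with NULL.
- l (cust_id=6, bucket=EZ) has no partner → padded with NULL.
- l (cust_id=6, bucket=GN) has no partner → padded with NULL.
- l (cust_id=4, bucket=JV) has no partner → padded with NULL.
- l (cust_id=8, bucket=GN) has no partner → padded with NULL.
- l (cust_id=1, bucket=GN) has no partner → padded with NULL.
After projecting and ordering:
l.cust_id | l.name | r.cust_id | r.order_id
1 | Mona | NULL | NULL
2 | Frank | NULL | NULL
4 | Wendy | NULL | NULL
6 | Grace | NULL | NULL
6 | Ivan | NULL | NULL
6 | Ken | NULL | NULL
8 | Omar | NULL | NULL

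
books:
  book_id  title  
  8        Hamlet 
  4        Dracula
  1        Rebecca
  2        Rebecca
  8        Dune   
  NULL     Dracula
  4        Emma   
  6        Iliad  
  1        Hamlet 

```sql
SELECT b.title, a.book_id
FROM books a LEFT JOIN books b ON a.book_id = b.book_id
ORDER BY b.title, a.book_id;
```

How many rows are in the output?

15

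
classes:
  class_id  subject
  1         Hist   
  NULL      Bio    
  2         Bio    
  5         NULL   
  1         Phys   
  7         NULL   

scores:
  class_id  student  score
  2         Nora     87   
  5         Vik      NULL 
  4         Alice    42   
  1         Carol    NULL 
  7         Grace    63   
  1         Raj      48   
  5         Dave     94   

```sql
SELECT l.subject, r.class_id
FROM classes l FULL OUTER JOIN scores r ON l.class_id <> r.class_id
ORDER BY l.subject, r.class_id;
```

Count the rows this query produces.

28

FULL OUTER JOIN keeps every row from both sides; unmatched rows get NULL for the other side's columns.
Matching on l.class_id <> r.class_id. A NULL in a compared column never satisfies the condition.
Matched pairs: 27; unmatched l rows kept: 1; unmatched r rows kept: 0.
Total: 27 matched + 1 padded = 28 rows.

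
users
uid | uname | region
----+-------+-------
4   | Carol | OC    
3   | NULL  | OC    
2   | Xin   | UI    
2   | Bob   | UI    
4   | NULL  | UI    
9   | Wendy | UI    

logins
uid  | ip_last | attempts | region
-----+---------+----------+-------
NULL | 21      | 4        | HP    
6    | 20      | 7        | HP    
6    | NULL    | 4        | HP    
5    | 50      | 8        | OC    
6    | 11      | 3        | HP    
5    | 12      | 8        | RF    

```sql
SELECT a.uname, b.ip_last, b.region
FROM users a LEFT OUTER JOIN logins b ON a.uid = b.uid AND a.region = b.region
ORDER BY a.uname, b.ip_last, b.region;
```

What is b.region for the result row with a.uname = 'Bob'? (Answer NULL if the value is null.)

NULL

LEFT JOIN keeps every row from `users`; unmatched rows get NULL for `logins`'s columns.
Matching on a.uid = b.uid AND a.region = b.region. A NULL in a compared column never satisfies the condition.
Matched pairs: 0; unmatched a rows kept: 6.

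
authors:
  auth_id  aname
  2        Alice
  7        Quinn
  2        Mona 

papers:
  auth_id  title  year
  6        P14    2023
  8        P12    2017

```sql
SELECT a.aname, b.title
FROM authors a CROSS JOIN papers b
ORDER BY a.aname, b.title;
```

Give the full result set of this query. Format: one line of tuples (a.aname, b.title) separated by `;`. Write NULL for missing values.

CROSS JOIN pairs every row of `authors` with every row of `papers`: 3 × 2 = 6 rows.
After projecting and ordering:
a.aname | b.title
Alice | P12
Alice | P14
Mona | P12
Mona | P14
Quinn | P12
Quinn | P14

(Alice, P12); (Alice, P14); (Mona, P12); (Mona, P14); (Quinn, P12); (Quinn, P14)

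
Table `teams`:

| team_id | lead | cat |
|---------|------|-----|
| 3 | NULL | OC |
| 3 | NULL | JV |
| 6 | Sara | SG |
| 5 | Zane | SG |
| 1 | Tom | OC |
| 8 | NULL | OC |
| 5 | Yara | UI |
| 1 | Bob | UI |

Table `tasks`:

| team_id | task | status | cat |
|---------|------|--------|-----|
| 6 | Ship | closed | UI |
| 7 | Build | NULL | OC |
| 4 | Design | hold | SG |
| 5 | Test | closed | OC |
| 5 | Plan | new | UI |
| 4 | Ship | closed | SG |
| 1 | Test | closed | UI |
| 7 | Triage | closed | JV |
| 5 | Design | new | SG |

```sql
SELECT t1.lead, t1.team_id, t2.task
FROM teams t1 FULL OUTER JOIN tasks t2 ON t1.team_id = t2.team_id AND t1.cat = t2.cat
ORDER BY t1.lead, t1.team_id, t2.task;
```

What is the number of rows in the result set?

FULL OUTER JOIN keeps every row from both sides; unmatched rows get NULL for the other side's columns.
Matching on t1.team_id = t2.team_id AND t1.cat = t2.cat.
Matched pairs: 3; unmatched t1 rows kept: 5; unmatched t2 rows kept: 6.
Total: 3 matched + 11 padded = 14 rows.

14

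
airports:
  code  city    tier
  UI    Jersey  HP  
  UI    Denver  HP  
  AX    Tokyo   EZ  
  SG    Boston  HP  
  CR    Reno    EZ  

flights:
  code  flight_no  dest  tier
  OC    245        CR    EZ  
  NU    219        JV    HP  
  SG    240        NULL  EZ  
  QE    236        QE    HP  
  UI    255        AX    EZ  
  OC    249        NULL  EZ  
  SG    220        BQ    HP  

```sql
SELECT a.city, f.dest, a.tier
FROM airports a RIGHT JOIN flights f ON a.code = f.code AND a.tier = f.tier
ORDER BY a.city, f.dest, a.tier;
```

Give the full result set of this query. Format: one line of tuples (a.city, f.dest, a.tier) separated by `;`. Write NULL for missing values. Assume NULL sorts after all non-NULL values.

(Boston, BQ, HP); (NULL, AX, NULL); (NULL, CR, NULL); (NULL, JV, NULL); (NULL, QE, NULL); (NULL, NULL, NULL); (NULL, NULL, NULL)

RIGHT JOIN keeps every row from `flights`; unmatched rows get NULL for `airports`'s columns.
Matching on a.code = f.code AND a.tier = f.tier.
- code=UI, tier=HP: no matching f row.
- code=UI, tier=HP: no matching f row.
- code=AX, tier=EZ: no matching f row.
- code=SG, tier=HP: 1 matching f row(s), so 1 row(s) emitted.
- code=CR, tier=EZ: no matching f row.
- 6 row(s) from f found no a partner → padded with NULL.
After projecting and ordering:
a.city | f.dest | a.tier
Boston | BQ | HP
NULL | AX | NULL
NULL | CR | NULL
NULL | JV | NULL
NULL | QE | NULL
NULL | NULL | NULL
NULL | NULL | NULL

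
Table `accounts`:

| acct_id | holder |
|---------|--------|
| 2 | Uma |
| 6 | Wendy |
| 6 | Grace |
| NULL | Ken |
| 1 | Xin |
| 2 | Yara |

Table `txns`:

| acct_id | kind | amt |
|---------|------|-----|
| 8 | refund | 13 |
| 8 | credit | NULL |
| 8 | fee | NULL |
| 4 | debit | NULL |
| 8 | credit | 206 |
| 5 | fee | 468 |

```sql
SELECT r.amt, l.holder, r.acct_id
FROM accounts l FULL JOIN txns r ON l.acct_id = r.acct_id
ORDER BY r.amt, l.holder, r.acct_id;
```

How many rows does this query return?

12

FULL OUTER JOIN keeps every row from both sides; unmatched rows get NULL for the other side's columns.
Matching on l.acct_id = r.acct_id. A NULL in a compared column never satisfies the condition.
- l row (acct_id=2): no match → kept, r columns NULL.
- l row (acct_id=6): no match → kept, r columns NULL.
- l row (acct_id=6): no match → kept, r columns NULL.
- l row (acct_id=NULL): no match → kept, r columns NULL.
- l row (acct_id=1): no match → kept, r columns NULL.
- l row (acct_id=2): no match → kept, r columns NULL.
- 6 r row(s) had no l match → kept, l columns NULL.
Total: 0 matched + 12 padded = 12 rows.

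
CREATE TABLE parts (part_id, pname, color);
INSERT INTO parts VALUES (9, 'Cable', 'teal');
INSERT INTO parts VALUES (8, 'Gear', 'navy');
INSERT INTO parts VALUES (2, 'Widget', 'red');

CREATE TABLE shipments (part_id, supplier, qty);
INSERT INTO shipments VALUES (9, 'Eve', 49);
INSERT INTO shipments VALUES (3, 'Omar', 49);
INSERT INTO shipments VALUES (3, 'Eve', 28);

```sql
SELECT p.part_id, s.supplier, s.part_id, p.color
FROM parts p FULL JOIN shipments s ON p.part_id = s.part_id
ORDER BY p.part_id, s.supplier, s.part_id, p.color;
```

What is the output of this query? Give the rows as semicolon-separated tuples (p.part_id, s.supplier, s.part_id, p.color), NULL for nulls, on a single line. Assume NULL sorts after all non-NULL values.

(2, NULL, NULL, red); (8, NULL, NULL, navy); (9, Eve, 9, teal); (NULL, Eve, 3, NULL); (NULL, Omar, 3, NULL)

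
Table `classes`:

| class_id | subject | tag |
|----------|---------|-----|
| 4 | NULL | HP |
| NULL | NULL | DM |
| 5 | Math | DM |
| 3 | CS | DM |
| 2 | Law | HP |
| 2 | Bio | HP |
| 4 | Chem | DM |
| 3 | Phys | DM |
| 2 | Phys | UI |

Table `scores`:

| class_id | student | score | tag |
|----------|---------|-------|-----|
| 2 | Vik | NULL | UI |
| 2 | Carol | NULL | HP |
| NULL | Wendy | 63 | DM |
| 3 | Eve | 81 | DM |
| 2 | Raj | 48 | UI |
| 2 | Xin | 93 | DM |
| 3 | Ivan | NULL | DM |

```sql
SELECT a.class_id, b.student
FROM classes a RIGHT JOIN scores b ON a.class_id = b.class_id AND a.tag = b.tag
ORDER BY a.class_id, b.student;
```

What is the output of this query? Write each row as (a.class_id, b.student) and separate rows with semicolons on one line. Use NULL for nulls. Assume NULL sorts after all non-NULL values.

RIGHT JOIN keeps every row from `scores`; unmatched rows get NULL for `classes`'s columns.
Matching on a.class_id = b.class_id AND a.tag = b.tag. A NULL in a compared column never satisfies the condition.
- a[0] class_id=4, tag=HP → no match.
- a[1] class_id=NULL, tag=DM → no match.
- a[2] class_id=5, tag=DM → no match.
- a[3] class_id=3, tag=DM → 2 match(es) in b → 2 row(s).
- a[4] class_id=2, tag=HP → 1 match(es) in b → 1 row(s).
- a[5] class_id=2, tag=HP → 1 match(es) in b → 1 row(s).
- a[6] class_id=4, tag=DM → no match.
- a[7] class_id=3, tag=DM → 2 match(es) in b → 2 row(s).
- a[8] class_id=2, tag=UI → 2 match(es) in b → 2 row(s).
- 2 b row(s) had no a match → kept, a columns NULL.
After projecting and ordering:
a.class_id | b.student
2 | Carol
2 | Carol
2 | Raj
2 | Vik
3 | Eve
3 | Eve
3 | Ivan
3 | Ivan
NULL | Wendy
NULL | Xin

(2, Carol); (2, Carol); (2, Raj); (2, Vik); (3, Eve); (3, Eve); (3, Ivan); (3, Ivan); (NULL, Wendy); (NULL, Xin)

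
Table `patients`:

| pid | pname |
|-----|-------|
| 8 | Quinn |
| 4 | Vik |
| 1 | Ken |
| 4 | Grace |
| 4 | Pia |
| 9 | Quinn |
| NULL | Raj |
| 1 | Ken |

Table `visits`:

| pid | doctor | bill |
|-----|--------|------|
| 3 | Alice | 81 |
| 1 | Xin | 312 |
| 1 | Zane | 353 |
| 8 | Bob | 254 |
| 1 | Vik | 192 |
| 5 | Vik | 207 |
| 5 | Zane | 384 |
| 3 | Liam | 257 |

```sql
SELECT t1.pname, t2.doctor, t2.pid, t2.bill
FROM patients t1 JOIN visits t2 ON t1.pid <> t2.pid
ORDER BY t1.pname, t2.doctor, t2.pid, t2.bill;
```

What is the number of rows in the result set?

49

INNER JOIN keeps only pairs where the ON condition holds.
Matching on t1.pid <> t2.pid. A NULL in a compared column never satisfies the condition.
- t1 row (pid=8): matches 7 t2 row(s) → 7 output row(s).
- t1 row (pid=4): matches 8 t2 row(s) → 8 output row(s).
- t1 row (pid=1): matches 5 t2 row(s) → 5 output row(s).
- t1 row (pid=4): matches 8 t2 row(s) → 8 output row(s).
- t1 row (pid=4): matches 8 t2 row(s) → 8 output row(s).
- t1 row (pid=9): matches 8 t2 row(s) → 8 output row(s).
- t1 row (pid=NULL): no match → dropped.
- t1 row (pid=1): matches 5 t2 row(s) → 5 output row(s).
Total: 49 rows.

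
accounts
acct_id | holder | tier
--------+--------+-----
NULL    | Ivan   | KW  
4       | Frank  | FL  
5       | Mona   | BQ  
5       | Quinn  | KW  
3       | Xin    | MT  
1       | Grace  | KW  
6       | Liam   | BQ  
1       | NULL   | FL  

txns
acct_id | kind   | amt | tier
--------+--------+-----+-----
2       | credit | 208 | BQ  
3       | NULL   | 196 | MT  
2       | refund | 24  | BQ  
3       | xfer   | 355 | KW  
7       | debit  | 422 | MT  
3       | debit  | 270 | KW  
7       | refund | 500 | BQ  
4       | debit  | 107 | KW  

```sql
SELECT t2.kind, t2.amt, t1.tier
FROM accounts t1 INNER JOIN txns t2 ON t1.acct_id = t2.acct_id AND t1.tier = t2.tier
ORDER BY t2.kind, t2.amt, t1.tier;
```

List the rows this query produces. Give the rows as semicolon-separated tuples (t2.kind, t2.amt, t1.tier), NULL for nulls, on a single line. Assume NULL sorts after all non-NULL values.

INNER JOIN keeps only pairs where the ON condition holds.
Matching on t1.acct_id = t2.acct_id AND t1.tier = t2.tier. A NULL in a compared column never satisfies the condition.
Matched pairs: 1.

(NULL, 196, MT)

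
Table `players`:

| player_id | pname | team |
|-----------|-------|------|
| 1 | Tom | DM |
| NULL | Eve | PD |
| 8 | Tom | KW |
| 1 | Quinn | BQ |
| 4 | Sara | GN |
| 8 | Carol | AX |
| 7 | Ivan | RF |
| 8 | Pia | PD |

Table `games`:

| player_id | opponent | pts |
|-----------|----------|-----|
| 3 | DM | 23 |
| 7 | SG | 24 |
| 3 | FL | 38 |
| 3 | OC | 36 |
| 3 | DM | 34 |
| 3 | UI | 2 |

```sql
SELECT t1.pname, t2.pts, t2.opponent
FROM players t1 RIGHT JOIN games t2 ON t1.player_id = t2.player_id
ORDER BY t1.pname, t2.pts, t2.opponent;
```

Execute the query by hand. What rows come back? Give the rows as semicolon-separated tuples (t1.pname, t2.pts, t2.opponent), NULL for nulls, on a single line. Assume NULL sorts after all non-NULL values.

(Ivan, 24, SG); (NULL, 2, UI); (NULL, 23, DM); (NULL, 34, DM); (NULL, 36, OC); (NULL, 38, FL)

RIGHT JOIN keeps every row from `games`; unmatched rows get NULL for `players`'s columns.
Matching on t1.player_id = t2.player_id. A NULL in a compared column never satisfies the condition.
- t1[0] player_id=1 → no match.
- t1[1] player_id=NULL → no match.
- t1[2] player_id=8 → no match.
- t1[3] player_id=1 → no match.
- t1[4] player_id=4 → no match.
- t1[5] player_id=8 → no match.
- t1[6] player_id=7 → 1 match(es) in t2 → 1 row(s).
- t1[7] player_id=8 → no match.
- plus 5 unmatched t2 row(s), each kept with NULL t1 columns.
After projecting and ordering:
t1.pname | t2.pts | t2.opponent
Ivan | 24 | SG
NULL | 2 | UI
NULL | 23 | DM
NULL | 34 | DM
NULL | 36 | OC
NULL | 38 | FL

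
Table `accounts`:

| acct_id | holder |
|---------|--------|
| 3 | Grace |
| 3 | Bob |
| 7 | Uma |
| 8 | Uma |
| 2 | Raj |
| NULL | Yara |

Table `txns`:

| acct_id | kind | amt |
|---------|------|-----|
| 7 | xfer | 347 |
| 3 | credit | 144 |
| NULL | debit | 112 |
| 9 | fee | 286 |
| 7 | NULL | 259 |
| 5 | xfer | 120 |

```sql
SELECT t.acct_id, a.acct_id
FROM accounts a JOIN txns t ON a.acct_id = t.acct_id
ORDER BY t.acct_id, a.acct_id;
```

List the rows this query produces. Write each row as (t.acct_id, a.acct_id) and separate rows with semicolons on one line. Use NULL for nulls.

INNER JOIN keeps only pairs where the ON condition holds.
Matching on a.acct_id = t.acct_id. A NULL in a compared column never satisfies the condition.
- a (acct_id=3) pairs with 1 row(s) of t.
- a (acct_id=3) pairs with 1 row(s) of t.
- a (acct_id=7) pairs with 2 row(s) of t.
- a (acct_id=8) has no partner → excluded.
- a (acct_id=2) has no partner → excluded.
- a (acct_id=NULL) has no partner → excluded.
After projecting and ordering:
t.acct_id | a.acct_id
3 | 3
3 | 3
7 | 7
7 | 7

(3, 3); (3, 3); (7, 7); (7, 7)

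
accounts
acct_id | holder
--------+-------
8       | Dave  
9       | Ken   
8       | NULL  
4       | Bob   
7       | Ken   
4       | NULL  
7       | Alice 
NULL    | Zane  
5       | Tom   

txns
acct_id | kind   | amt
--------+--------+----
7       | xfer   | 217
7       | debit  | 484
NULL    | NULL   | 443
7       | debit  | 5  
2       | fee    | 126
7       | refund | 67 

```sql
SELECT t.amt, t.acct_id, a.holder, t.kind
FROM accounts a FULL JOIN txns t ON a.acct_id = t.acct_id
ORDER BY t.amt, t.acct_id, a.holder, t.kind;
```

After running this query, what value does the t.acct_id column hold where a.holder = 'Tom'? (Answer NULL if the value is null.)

NULL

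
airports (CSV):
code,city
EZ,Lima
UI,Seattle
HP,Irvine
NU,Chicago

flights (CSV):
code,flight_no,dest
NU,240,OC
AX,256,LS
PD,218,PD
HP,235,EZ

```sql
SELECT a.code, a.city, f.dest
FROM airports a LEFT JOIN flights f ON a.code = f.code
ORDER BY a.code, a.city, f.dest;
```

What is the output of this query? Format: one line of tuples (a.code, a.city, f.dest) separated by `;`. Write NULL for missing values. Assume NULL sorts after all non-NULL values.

LEFT JOIN keeps every row from `airports`; unmatched rows get NULL for `flights`'s columns.
Matching on a.code = f.code.
- a (code=EZ) has no partner → padded with NULL.
- a (code=UI) has no partner → padded with NULL.
- a (code=HP) pairs with 1 row(s) of f.
- a (code=NU) pairs with 1 row(s) of f.
After projecting and ordering:
a.code | a.city | f.dest
EZ | Lima | NULL
HP | Irvine | EZ
NU | Chicago | OC
UI | Seattle | NULL

(EZ, Lima, NULL); (HP, Irvine, EZ); (NU, Chicago, OC); (UI, Seattle, NULL)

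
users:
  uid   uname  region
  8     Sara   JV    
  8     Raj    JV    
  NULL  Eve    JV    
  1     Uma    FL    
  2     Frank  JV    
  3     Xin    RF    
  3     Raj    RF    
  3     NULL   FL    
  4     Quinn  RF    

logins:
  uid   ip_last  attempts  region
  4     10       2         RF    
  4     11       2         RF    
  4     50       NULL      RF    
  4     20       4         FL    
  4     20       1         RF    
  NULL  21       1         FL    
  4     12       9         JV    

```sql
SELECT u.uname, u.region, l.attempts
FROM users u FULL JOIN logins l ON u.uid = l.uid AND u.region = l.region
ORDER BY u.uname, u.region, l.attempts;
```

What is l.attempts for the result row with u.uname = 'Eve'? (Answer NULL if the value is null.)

FULL OUTER JOIN keeps every row from both sides; unmatched rows get NULL for the other side's columns.
Matching on u.uid = l.uid AND u.region = l.region. A NULL in a compared column never satisfies the condition.
Matched pairs: 4; unmatched u rows kept: 8; unmatched l rows kept: 3.

NULL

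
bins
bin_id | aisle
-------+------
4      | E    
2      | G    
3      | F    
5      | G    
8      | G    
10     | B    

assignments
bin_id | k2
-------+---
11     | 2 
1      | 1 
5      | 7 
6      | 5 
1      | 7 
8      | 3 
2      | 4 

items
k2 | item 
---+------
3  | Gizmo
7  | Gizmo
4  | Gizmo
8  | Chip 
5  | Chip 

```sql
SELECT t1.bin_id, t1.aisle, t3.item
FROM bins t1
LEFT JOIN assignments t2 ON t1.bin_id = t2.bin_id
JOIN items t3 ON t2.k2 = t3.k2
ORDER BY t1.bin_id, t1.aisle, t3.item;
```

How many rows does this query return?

Evaluate left to right. First `bins t1 LEFT JOIN assignments t2` on bin_id: 6 row(s).
Then INNER JOIN `items t3` on k2: keep only rows whose t2.k2 appears in t3.
Result: 3 row(s).

3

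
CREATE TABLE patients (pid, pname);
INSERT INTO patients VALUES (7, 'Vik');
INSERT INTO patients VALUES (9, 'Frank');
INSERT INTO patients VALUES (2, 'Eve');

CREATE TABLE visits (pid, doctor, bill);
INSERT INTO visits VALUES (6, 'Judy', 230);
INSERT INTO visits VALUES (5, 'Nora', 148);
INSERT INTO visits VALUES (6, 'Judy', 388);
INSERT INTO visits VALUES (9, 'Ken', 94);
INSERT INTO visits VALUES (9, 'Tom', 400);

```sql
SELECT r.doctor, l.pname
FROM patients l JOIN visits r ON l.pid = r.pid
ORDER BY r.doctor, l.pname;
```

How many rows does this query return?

2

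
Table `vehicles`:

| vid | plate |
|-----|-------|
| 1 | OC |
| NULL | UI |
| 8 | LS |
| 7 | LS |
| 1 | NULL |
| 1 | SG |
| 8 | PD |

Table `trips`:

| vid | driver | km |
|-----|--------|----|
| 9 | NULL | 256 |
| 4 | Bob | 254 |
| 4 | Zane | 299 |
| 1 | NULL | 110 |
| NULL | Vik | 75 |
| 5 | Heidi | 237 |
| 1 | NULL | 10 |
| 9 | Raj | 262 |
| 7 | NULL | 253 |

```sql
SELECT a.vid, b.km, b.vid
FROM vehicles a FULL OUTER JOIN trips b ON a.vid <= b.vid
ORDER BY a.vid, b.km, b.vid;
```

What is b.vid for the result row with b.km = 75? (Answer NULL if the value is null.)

FULL OUTER JOIN keeps every row from both sides; unmatched rows get NULL for the other side's columns.
Matching on a.vid <= b.vid. A NULL in a compared column never satisfies the condition.
- vid=1: 8 matching b row(s), so 8 row(s) emitted.
- vid=NULL: no b row matches, row kept with b columns NULL.
- vid=8: 2 matching b row(s), so 2 row(s) emitted.
- vid=7: 3 matching b row(s), so 3 row(s) emitted.
- vid=1: 8 matching b row(s), so 8 row(s) emitted.
- vid=1: 8 matching b row(s), so 8 row(s) emitted.
- vid=8: 2 matching b row(s), so 2 row(s) emitted.
- plus 1 unmatched b row(s), each kept with NULL a columns.

NULL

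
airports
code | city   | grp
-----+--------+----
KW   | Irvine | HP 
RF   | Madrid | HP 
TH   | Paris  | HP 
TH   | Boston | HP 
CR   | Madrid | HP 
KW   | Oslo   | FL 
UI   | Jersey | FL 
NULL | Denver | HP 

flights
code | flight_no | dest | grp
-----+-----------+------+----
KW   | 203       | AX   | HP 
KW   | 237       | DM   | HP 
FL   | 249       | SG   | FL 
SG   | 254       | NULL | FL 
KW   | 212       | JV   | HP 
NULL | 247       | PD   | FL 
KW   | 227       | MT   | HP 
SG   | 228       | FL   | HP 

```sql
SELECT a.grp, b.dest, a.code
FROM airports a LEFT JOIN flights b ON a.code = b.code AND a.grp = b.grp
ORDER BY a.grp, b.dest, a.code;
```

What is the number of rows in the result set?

LEFT JOIN keeps every row from `airports`; unmatched rows get NULL for `flights`'s columns.
Matching on a.code = b.code AND a.grp = b.grp. A NULL in a compared column never satisfies the condition.
- a (code=KW, grp=HP) pairs with 4 row(s) of b.
- a (code=RF, grp=HP) has no partner → padded with NULL.
- a (code=TH, grp=HP) has no partner → padded with NULL.
- a (code=TH, grp=HP) has no partner → padded with NULL.
- a (code=CR, grp=HP) has no partner → padded with NULL.
- a (code=KW, grp=FL) has no partner → padded with NULL.
- a (code=UI, grp=FL) has no partner → padded with NULL.
- a (code=NULL, grp=HP) has no partner → padded with NULL.
Total: 4 matched + 7 padded = 11 rows.

11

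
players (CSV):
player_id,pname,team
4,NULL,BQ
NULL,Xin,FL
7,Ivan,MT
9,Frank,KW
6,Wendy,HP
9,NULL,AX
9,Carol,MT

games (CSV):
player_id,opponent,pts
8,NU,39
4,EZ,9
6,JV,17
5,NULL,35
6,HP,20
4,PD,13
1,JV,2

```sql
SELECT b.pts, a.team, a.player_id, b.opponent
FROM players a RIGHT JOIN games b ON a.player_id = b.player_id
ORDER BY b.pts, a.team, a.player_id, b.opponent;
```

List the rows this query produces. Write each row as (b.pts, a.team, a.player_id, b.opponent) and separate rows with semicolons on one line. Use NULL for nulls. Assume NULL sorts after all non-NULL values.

(2, NULL, NULL, JV); (9, BQ, 4, EZ); (13, BQ, 4, PD); (17, HP, 6, JV); (20, HP, 6, HP); (35, NULL, NULL, NULL); (39, NULL, NULL, NU)

RIGHT JOIN keeps every row from `games`; unmatched rows get NULL for `players`'s columns.
Matching on a.player_id = b.player_id. A NULL in a compared column never satisfies the condition.
- a[0] player_id=4 → 2 match(es) in b → 2 row(s).
- a[1] player_id=NULL → no match.
- a[2] player_id=7 → no match.
- a[3] player_id=9 → no match.
- a[4] player_id=6 → 2 match(es) in b → 2 row(s).
- a[5] player_id=9 → no match.
- a[6] player_id=9 → no match.
- plus 3 unmatched b row(s), each kept with NULL a columns.
After projecting and ordering:
b.pts | a.team | a.player_id | b.opponent
2 | NULL | NULL | JV
9 | BQ | 4 | EZ
13 | BQ | 4 | PD
17 | HP | 6 | JV
20 | HP | 6 | HP
35 | NULL | NULL | NULL
39 | NULL | NULL | NU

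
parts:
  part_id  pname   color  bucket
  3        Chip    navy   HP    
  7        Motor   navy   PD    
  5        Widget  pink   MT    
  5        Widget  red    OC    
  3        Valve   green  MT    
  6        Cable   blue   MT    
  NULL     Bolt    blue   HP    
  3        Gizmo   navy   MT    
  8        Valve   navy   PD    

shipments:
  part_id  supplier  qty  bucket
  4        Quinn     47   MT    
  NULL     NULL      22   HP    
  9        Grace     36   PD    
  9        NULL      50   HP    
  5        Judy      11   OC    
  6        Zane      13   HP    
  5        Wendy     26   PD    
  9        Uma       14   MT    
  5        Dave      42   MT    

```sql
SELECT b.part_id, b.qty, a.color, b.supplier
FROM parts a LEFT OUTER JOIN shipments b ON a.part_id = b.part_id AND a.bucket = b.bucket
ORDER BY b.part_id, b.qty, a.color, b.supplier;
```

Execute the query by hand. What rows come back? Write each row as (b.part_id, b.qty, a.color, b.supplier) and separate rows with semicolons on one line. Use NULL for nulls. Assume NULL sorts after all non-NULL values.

LEFT JOIN keeps every row from `parts`; unmatched rows get NULL for `shipments`'s columns.
Matching on a.part_id = b.part_id AND a.bucket = b.bucket. A NULL in a compared column never satisfies the condition.
- a row (part_id=3, bucket=HP): no match → kept, b columns NULL.
- a row (part_id=7, bucket=PD): no match → kept, b columns NULL.
- a row (part_id=5, bucket=MT): matches 1 b row(s) → 1 output row(s).
- a row (part_id=5, bucket=OC): matches 1 b row(s) → 1 output row(s).
- a row (part_id=3, bucket=MT): no match → kept, b columns NULL.
- a row (part_id=6, bucket=MT): no match → kept, b columns NULL.
- a row (part_id=NULL, bucket=HP): no match → kept, b columns NULL.
- a row (part_id=3, bucket=MT): no match → kept, b columns NULL.
- a row (part_id=8, bucket=PD): no match → kept, b columns NULL.
After projecting and ordering:
b.part_id | b.qty | a.color | b.supplier
5 | 11 | red | Judy
5 | 42 | pink | Dave
NULL | NULL | blue | NULL
NULL | NULL | blue | NULL
NULL | NULL | green | NULL
NULL | NULL | navy | NULL
NULL | NULL | navy | NULL
NULL | NULL | navy | NULL
NULL | NULL | navy | NULL

(5, 11, red, Judy); (5, 42, pink, Dave); (NULL, NULL, blue, NULL); (NULL, NULL, blue, NULL); (NULL, NULL, green, NULL); (NULL, NULL, navy, NULL); (NULL, NULL, navy, NULL); (NULL, NULL, navy, NULL); (NULL, NULL, navy, NULL)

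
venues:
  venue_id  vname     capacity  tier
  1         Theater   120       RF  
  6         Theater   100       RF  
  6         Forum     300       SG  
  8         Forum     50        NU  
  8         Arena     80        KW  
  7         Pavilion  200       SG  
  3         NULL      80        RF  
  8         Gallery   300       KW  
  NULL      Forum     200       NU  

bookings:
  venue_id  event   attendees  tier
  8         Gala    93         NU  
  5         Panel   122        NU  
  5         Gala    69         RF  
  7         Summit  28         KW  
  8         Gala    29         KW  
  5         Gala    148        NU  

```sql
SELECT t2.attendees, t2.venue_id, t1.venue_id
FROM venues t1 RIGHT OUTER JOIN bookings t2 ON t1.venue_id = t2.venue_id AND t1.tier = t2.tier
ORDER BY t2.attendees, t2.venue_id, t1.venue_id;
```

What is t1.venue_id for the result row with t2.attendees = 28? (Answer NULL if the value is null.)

NULL

RIGHT JOIN keeps every row from `bookings`; unmatched rows get NULL for `venues`'s columns.
Matching on t1.venue_id = t2.venue_id AND t1.tier = t2.tier. A NULL in a compared column never satisfies the condition.
Matched pairs: 3; unmatched t2 rows kept: 4.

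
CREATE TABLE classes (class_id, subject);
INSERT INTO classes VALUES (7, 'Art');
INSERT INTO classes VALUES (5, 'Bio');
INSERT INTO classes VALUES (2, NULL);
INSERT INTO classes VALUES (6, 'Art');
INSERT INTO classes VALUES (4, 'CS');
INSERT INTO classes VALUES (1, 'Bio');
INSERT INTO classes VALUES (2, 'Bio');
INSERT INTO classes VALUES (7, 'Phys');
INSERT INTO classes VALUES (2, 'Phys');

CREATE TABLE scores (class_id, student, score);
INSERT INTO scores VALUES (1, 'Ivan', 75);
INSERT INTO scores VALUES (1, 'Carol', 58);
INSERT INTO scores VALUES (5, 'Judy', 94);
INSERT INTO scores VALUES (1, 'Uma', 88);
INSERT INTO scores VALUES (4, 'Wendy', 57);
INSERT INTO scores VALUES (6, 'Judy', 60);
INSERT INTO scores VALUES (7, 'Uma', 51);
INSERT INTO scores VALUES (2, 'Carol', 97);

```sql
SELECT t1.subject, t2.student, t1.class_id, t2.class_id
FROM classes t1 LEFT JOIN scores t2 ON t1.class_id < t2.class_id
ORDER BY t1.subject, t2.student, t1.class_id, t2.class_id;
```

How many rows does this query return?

LEFT JOIN keeps every row from `classes`; unmatched rows get NULL for `scores`'s columns.
Matching on t1.class_id < t2.class_id.
- t1 row (class_id=7): no match → kept, t2 columns NULL.
- t1 row (class_id=5): matches 2 t2 row(s) → 2 output row(s).
- t1 row (class_id=2): matches 4 t2 row(s) → 4 output row(s).
- t1 row (class_id=6): matches 1 t2 row(s) → 1 output row(s).
- t1 row (class_id=4): matches 3 t2 row(s) → 3 output row(s).
- t1 row (class_id=1): matches 5 t2 row(s) → 5 output row(s).
- t1 row (class_id=2): matches 4 t2 row(s) → 4 output row(s).
- t1 row (class_id=7): no match → kept, t2 columns NULL.
- t1 row (class_id=2): matches 4 t2 row(s) → 4 output row(s).
Total: 23 matched + 2 padded = 25 rows.

25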